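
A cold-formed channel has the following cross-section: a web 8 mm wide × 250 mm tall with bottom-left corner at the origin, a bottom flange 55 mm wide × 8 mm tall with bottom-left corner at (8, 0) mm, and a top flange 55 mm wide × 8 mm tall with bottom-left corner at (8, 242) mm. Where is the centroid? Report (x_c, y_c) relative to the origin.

x_c = 13.62 mm, y_c = 125.00 mm

web: A = 8 × 250 = 2000.00, centroid at (4.00, 125.00).
bottom flange: A = 55 × 8 = 440.00, centroid at (35.50, 4.00).
top flange: A = 55 × 8 = 440.00, centroid at (35.50, 246.00).
ΣA = 2880.00 mm², ΣAx_c = 39240.00 mm³, ΣAy_c = 360000.00 mm³.
x_c = 39240.00/2880.00 = 13.62 mm; y_c = 360000.00/2880.00 = 125.00 mm.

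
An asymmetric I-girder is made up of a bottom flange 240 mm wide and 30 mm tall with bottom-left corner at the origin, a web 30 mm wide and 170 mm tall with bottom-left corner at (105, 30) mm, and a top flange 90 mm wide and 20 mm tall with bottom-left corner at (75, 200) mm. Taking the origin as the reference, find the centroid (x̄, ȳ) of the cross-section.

x̄ = 120.00 mm, ȳ = 76.06 mm

bottom flange: A = 240 × 30 = 7200.00, centroid at (120.00, 15.00).
web: A = 30 × 170 = 5100.00, centroid at (120.00, 115.00).
top flange: A = 90 × 20 = 1800.00, centroid at (120.00, 210.00).
ΣA = 14100.00 mm², ΣAx̄ = 1692000.00 mm³, ΣAȳ = 1072500.00 mm³.
x̄ = 1692000.00/14100.00 = 120.00 mm; ȳ = 1072500.00/14100.00 = 76.06 mm.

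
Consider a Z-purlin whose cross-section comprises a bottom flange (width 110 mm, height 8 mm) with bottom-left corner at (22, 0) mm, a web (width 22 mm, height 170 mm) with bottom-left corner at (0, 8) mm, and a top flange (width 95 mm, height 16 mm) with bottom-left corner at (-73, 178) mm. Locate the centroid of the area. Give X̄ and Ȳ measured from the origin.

bottom flange: A = 110 × 8 = 880.00, centroid at (77.00, 4.00).
web: A = 22 × 170 = 3740.00, centroid at (11.00, 93.00).
top flange: A = 95 × 16 = 1520.00, centroid at (-25.50, 186.00).
ΣA = 6140.00 mm²
ΣAX̄ = (880.00)(77.00) + (3740.00)(11.00) + (1520.00)(-25.50) = 70140.00 mm³
ΣAȲ = (880.00)(4.00) + (3740.00)(93.00) + (1520.00)(186.00) = 634060.00 mm³
X̄ = 70140.00 / 6140.00 = 11.42 mm
Ȳ = 634060.00 / 6140.00 = 103.27 mm

X̄ = 11.42 mm, Ȳ = 103.27 mm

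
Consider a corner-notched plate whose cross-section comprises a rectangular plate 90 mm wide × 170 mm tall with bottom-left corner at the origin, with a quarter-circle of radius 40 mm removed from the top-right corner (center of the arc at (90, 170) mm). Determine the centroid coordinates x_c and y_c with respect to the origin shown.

plate: A = 90 × 170 = 15300.00, centroid at (45.00, 85.00).
removed quarter-circle: A = −¼π·40² = -1256.64, centroid at (73.02, 153.02).
ΣA = 14043.36 mm²
ΣAx_c = (15300.00)(45.00) + (-1256.64)(73.02) = 596736.00 mm³
ΣAy_c = (15300.00)(85.00) + (-1256.64)(153.02) = 1108205.03 mm³
x_c = 596736.00 / 14043.36 = 42.49 mm
y_c = 1108205.03 / 14043.36 = 78.91 mm

x_c = 42.49 mm, y_c = 78.91 mm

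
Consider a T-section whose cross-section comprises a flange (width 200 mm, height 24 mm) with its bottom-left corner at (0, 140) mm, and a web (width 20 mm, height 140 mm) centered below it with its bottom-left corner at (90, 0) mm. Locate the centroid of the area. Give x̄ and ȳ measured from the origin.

x̄ = 100.00 mm, ȳ = 121.79 mm

Part | A | x̄ᵢ | ȳᵢ | A·x̄ᵢ | A·ȳᵢ
web | 2800.00 | 100.00 | 70.00 | 280000.00 | 196000.00
flange | 4800.00 | 100.00 | 152.00 | 480000.00 | 729600.00
Σ | 7600.00 |  |  | 760000.00 | 925600.00
x̄ = 760000.00 / 7600.00 = 100.00 mm
ȳ = 925600.00 / 7600.00 = 121.79 mm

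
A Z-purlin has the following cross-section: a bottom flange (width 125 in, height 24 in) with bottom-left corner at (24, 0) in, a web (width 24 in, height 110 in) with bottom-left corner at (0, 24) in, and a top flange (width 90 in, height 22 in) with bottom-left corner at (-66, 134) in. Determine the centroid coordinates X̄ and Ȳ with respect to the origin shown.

X̄ = 32.76 in, Ȳ = 69.77 in

bottom flange: A = 125 × 24 = 3000.00, centroid at (86.50, 12.00).
web: A = 24 × 110 = 2640.00, centroid at (12.00, 79.00).
top flange: A = 90 × 22 = 1980.00, centroid at (-21.00, 145.00).
ΣA = 7620.00 in²
ΣAX̄ = (3000.00)(86.50) + (2640.00)(12.00) + (1980.00)(-21.00) = 249600.00 in³
ΣAȲ = (3000.00)(12.00) + (2640.00)(79.00) + (1980.00)(145.00) = 531660.00 in³
X̄ = 249600.00 / 7620.00 = 32.76 in
Ȳ = 531660.00 / 7620.00 = 69.77 in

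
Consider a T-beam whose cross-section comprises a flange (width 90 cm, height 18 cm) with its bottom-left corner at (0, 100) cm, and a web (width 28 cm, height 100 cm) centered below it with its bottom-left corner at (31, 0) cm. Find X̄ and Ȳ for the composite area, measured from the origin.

X̄ = 45.00 cm, Ȳ = 71.62 cm

Part | A | x̄ᵢ | ȳᵢ | A·x̄ᵢ | A·ȳᵢ
web | 2800.00 | 45.00 | 50.00 | 126000.00 | 140000.00
flange | 1620.00 | 45.00 | 109.00 | 72900.00 | 176580.00
Σ | 4420.00 |  |  | 198900.00 | 316580.00
X̄ = 198900.00 / 4420.00 = 45.00 cm
Ȳ = 316580.00 / 4420.00 = 71.62 cm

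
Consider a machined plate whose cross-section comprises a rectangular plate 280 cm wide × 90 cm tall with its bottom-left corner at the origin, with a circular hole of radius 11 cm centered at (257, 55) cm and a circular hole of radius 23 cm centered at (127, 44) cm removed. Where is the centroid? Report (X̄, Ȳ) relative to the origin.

plate: A = 280 × 90 = 25200.00, centroid at (140.00, 45.00).
hole 1: A = −π·11² = -380.13, centroid at (257.00, 55.00).
hole 2: A = −π·23² = -1661.90, centroid at (127.00, 44.00).
ΣA = 23157.96 cm², ΣAX̄ = 3219244.27 cm³, ΣAȲ = 1039968.99 cm³.
X̄ = 3219244.27/23157.96 = 139.01 cm; Ȳ = 1039968.99/23157.96 = 44.91 cm.

X̄ = 139.01 cm, Ȳ = 44.91 cm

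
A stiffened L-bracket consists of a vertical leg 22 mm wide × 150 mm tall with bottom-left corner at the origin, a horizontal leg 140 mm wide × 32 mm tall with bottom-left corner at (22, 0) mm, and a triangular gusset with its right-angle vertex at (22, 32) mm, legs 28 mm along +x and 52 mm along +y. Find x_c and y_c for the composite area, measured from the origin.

Part | A | x̄ᵢ | ȳᵢ | A·x̄ᵢ | A·ȳᵢ
vertical leg | 3300.00 | 11.00 | 75.00 | 36300.00 | 247500.00
horizontal leg | 4480.00 | 92.00 | 16.00 | 412160.00 | 71680.00
gusset | 728.00 | 31.33 | 49.33 | 22810.67 | 35914.67
Σ | 8508.00 |  |  | 471270.67 | 355094.67
x_c = 471270.67 / 8508.00 = 55.39 mm
y_c = 355094.67 / 8508.00 = 41.74 mm

x_c = 55.39 mm, y_c = 41.74 mm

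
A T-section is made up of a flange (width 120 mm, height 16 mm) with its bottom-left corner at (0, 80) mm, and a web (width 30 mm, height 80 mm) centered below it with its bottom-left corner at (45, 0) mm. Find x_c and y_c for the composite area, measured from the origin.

Part | A | x̄ᵢ | ȳᵢ | A·x̄ᵢ | A·ȳᵢ
web | 2400.00 | 60.00 | 40.00 | 144000.00 | 96000.00
flange | 1920.00 | 60.00 | 88.00 | 115200.00 | 168960.00
Σ | 4320.00 |  |  | 259200.00 | 264960.00
x_c = 259200.00 / 4320.00 = 60.00 mm
y_c = 264960.00 / 4320.00 = 61.33 mm

x_c = 60.00 mm, y_c = 61.33 mm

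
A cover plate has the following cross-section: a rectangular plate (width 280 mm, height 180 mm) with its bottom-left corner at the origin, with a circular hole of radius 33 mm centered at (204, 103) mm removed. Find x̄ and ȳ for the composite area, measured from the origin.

x̄ = 135.34 mm, ȳ = 89.05 mm

plate: A = 280 × 180 = 50400.00, centroid at (140.00, 90.00).
hole: A = −π·33² = -3421.19, centroid at (204.00, 103.00).
ΣA = 46978.81 mm², ΣAx̄ = 6358076.34 mm³, ΣAȳ = 4183616.98 mm³.
x̄ = 6358076.34/46978.81 = 135.34 mm; ȳ = 4183616.98/46978.81 = 89.05 mm.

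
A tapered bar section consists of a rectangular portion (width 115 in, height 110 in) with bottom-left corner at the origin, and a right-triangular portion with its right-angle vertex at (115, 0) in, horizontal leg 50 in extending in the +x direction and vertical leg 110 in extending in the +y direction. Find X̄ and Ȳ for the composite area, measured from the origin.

rectangular portion: A = 115 × 110 = 12650.00, centroid at (57.50, 55.00).
triangular portion: A = ½·50·110 = 2750.00, centroid at (131.67, 36.67).
ΣA = 15400.00 in²
ΣAX̄ = (12650.00)(57.50) + (2750.00)(131.67) = 1089458.33 in³
ΣAȲ = (12650.00)(55.00) + (2750.00)(36.67) = 796583.33 in³
X̄ = 1089458.33 / 15400.00 = 70.74 in
Ȳ = 796583.33 / 15400.00 = 51.73 in

X̄ = 70.74 in, Ȳ = 51.73 in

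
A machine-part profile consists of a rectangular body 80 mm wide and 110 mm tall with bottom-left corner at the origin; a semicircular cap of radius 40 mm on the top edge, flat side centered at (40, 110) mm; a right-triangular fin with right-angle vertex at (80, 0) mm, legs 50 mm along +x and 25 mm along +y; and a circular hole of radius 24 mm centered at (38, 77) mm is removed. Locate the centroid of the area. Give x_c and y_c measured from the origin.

x_c = 43.85 mm, y_c = 66.05 mm

Part | A | x̄ᵢ | ȳᵢ | A·x̄ᵢ | A·ȳᵢ
rectangular body | 8800.00 | 40.00 | 55.00 | 352000.00 | 484000.00
semicircular top | 2513.27 | 40.00 | 126.98 | 100530.96 | 319126.82
triangular fin | 625.00 | 96.67 | 8.33 | 60416.67 | 5208.33
hole | -1809.56 | 38.00 | 77.00 | -68763.18 | -139335.92
Σ | 10128.72 |  |  | 444184.45 | 668999.24
x_c = 444184.45 / 10128.72 = 43.85 mm
y_c = 668999.24 / 10128.72 = 66.05 mm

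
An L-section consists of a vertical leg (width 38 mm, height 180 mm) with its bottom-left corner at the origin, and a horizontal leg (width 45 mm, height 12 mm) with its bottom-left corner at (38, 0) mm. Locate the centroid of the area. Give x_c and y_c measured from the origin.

x_c = 22.04 mm, y_c = 83.85 mm

vertical leg: A = 38 × 180 = 6840.00, centroid at (19.00, 90.00).
horizontal leg: A = 45 × 12 = 540.00, centroid at (60.50, 6.00).
ΣA = 7380.00 mm²
ΣAx_c = (6840.00)(19.00) + (540.00)(60.50) = 162630.00 mm³
ΣAy_c = (6840.00)(90.00) + (540.00)(6.00) = 618840.00 mm³
x_c = 162630.00 / 7380.00 = 22.04 mm
y_c = 618840.00 / 7380.00 = 83.85 mm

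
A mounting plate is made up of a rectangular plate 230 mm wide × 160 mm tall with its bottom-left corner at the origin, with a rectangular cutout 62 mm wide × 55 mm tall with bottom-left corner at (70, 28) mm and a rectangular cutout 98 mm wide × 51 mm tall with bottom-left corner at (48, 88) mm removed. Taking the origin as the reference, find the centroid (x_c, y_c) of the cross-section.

plate: A = 230 × 160 = 36800.00, centroid at (115.00, 80.00).
hole 1: A = −(62 × 55) = -3410.00, centroid at (101.00, 55.50).
hole 2: A = −(98 × 51) = -4998.00, centroid at (97.00, 113.50).
ΣA = 28392.00 mm², ΣAx_c = 3402784.00 mm³, ΣAy_c = 2187472.00 mm³.
x_c = 3402784.00/28392.00 = 119.85 mm; y_c = 2187472.00/28392.00 = 77.05 mm.

x_c = 119.85 mm, y_c = 77.05 mm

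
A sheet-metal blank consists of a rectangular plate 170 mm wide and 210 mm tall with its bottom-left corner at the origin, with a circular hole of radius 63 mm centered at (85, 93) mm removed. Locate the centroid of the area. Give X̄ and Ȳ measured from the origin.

X̄ = 85.00 mm, Ȳ = 111.44 mm

plate: A = 170 × 210 = 35700.00, centroid at (85.00, 105.00).
hole: A = −π·63² = -12468.98, centroid at (85.00, 93.00).
ΣA = 23231.02 mm², ΣAX̄ = 1974636.59 mm³, ΣAȲ = 2588884.74 mm³.
X̄ = 1974636.59/23231.02 = 85.00 mm; Ȳ = 2588884.74/23231.02 = 111.44 mm.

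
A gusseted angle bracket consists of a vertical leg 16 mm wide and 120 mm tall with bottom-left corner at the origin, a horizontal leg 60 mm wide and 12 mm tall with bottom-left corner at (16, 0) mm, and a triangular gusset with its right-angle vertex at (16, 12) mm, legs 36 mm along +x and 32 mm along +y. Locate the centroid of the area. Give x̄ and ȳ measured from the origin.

x̄ = 20.09 mm, ȳ = 41.22 mm

Part | A | x̄ᵢ | ȳᵢ | A·x̄ᵢ | A·ȳᵢ
vertical leg | 1920.00 | 8.00 | 60.00 | 15360.00 | 115200.00
horizontal leg | 720.00 | 46.00 | 6.00 | 33120.00 | 4320.00
gusset | 576.00 | 28.00 | 22.67 | 16128.00 | 13056.00
Σ | 3216.00 |  |  | 64608.00 | 132576.00
x̄ = 64608.00 / 3216.00 = 20.09 mm
ȳ = 132576.00 / 3216.00 = 41.22 mm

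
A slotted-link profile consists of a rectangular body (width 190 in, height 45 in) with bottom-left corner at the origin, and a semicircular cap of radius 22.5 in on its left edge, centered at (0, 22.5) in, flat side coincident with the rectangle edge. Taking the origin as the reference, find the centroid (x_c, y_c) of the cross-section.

x_c = 86.10 in, y_c = 22.50 in

rectangular body: A = 190 × 45 = 8550.00, centroid at (95.00, 22.50).
semicircular end: A = ½π·22.5² = 795.22, centroid at (-9.55, 22.50).
ΣA = 9345.22 in²
ΣAx_c = (8550.00)(95.00) + (795.22)(-9.55) = 804656.25 in³
ΣAy_c = (8550.00)(22.50) + (795.22)(22.50) = 210267.35 in³
x_c = 804656.25 / 9345.22 = 86.10 in
y_c = 210267.35 / 9345.22 = 22.50 in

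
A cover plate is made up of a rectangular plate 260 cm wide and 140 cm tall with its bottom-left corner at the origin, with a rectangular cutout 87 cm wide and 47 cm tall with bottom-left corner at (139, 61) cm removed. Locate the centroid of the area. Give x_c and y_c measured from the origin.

x_c = 123.36 cm, y_c = 68.17 cm

Part | A | x̄ᵢ | ȳᵢ | A·x̄ᵢ | A·ȳᵢ
plate | 36400.00 | 130.00 | 70.00 | 4732000.00 | 2548000.00
hole | -4089.00 | 182.50 | 84.50 | -746242.50 | -345520.50
Σ | 32311.00 |  |  | 3985757.50 | 2202479.50
x_c = 3985757.50 / 32311.00 = 123.36 cm
y_c = 2202479.50 / 32311.00 = 68.17 cm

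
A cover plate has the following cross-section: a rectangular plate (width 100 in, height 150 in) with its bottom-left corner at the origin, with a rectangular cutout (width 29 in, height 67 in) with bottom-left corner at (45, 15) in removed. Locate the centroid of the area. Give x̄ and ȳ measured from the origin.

x̄ = 48.59 in, ȳ = 78.94 in

Part | A | x̄ᵢ | ȳᵢ | A·x̄ᵢ | A·ȳᵢ
plate | 15000.00 | 50.00 | 75.00 | 750000.00 | 1125000.00
hole | -1943.00 | 59.50 | 48.50 | -115608.50 | -94235.50
Σ | 13057.00 |  |  | 634391.50 | 1030764.50
x̄ = 634391.50 / 13057.00 = 48.59 in
ȳ = 1030764.50 / 13057.00 = 78.94 in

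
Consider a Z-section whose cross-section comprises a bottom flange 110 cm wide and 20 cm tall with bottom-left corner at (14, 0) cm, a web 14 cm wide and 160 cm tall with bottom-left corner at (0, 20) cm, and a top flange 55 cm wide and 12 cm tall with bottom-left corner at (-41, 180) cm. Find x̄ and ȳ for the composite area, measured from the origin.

bottom flange: A = 110 × 20 = 2200.00, centroid at (69.00, 10.00).
web: A = 14 × 160 = 2240.00, centroid at (7.00, 100.00).
top flange: A = 55 × 12 = 660.00, centroid at (-13.50, 186.00).
ΣA = 5100.00 cm²
ΣAx̄ = (2200.00)(69.00) + (2240.00)(7.00) + (660.00)(-13.50) = 158570.00 cm³
ΣAȳ = (2200.00)(10.00) + (2240.00)(100.00) + (660.00)(186.00) = 368760.00 cm³
x̄ = 158570.00 / 5100.00 = 31.09 cm
ȳ = 368760.00 / 5100.00 = 72.31 cm

x̄ = 31.09 cm, ȳ = 72.31 cm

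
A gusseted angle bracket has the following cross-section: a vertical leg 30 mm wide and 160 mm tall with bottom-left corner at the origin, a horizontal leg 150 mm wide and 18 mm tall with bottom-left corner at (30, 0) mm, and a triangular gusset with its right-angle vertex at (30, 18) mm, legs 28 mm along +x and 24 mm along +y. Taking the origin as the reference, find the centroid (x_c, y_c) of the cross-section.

x_c = 47.05 mm, y_c = 53.22 mm

vertical leg: A = 30 × 160 = 4800.00, centroid at (15.00, 80.00).
horizontal leg: A = 150 × 18 = 2700.00, centroid at (105.00, 9.00).
gusset: A = ½·28·24 = 336.00, centroid at (39.33, 26.00).
ΣA = 7836.00 mm², ΣAx_c = 368716.00 mm³, ΣAy_c = 417036.00 mm³.
x_c = 368716.00/7836.00 = 47.05 mm; y_c = 417036.00/7836.00 = 53.22 mm.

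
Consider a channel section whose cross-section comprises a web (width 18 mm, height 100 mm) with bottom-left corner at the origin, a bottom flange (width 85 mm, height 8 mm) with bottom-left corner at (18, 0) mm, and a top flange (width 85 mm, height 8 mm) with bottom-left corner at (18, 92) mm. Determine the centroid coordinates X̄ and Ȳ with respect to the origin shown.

X̄ = 31.16 mm, Ȳ = 50.00 mm

web: A = 18 × 100 = 1800.00, centroid at (9.00, 50.00).
bottom flange: A = 85 × 8 = 680.00, centroid at (60.50, 4.00).
top flange: A = 85 × 8 = 680.00, centroid at (60.50, 96.00).
ΣA = 3160.00 mm², ΣAX̄ = 98480.00 mm³, ΣAȲ = 158000.00 mm³.
X̄ = 98480.00/3160.00 = 31.16 mm; Ȳ = 158000.00/3160.00 = 50.00 mm.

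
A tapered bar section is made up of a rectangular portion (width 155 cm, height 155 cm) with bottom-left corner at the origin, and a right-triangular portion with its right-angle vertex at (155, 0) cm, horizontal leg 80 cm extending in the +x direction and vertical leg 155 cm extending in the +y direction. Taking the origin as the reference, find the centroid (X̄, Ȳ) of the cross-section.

X̄ = 98.87 cm, Ȳ = 72.20 cm

rectangular portion: A = 155 × 155 = 24025.00, centroid at (77.50, 77.50).
triangular portion: A = ½·80·155 = 6200.00, centroid at (181.67, 51.67).
ΣA = 30225.00 cm², ΣAX̄ = 2988270.83 cm³, ΣAȲ = 2182270.83 cm³.
X̄ = 2988270.83/30225.00 = 98.87 cm; Ȳ = 2182270.83/30225.00 = 72.20 cm.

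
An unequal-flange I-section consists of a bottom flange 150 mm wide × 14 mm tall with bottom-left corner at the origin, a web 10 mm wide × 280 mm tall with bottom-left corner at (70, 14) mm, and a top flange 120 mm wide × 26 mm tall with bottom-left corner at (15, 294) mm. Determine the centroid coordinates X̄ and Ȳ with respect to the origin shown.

X̄ = 75.00 mm, Ȳ = 175.03 mm

bottom flange: A = 150 × 14 = 2100.00, centroid at (75.00, 7.00).
web: A = 10 × 280 = 2800.00, centroid at (75.00, 154.00).
top flange: A = 120 × 26 = 3120.00, centroid at (75.00, 307.00).
ΣA = 8020.00 mm², ΣAX̄ = 601500.00 mm³, ΣAȲ = 1403740.00 mm³.
X̄ = 601500.00/8020.00 = 75.00 mm; Ȳ = 1403740.00/8020.00 = 175.03 mm.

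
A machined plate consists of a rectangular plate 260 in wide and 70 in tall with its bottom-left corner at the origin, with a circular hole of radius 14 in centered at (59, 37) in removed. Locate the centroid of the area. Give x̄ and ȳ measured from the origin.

x̄ = 132.49 in, ȳ = 34.93 in

plate: A = 260 × 70 = 18200.00, centroid at (130.00, 35.00).
hole: A = −π·14² = -615.75, centroid at (59.00, 37.00).
ΣA = 17584.25 in², ΣAx̄ = 2329670.62 in³, ΣAȳ = 614217.17 in³.
x̄ = 2329670.62/17584.25 = 132.49 in; ȳ = 614217.17/17584.25 = 34.93 in.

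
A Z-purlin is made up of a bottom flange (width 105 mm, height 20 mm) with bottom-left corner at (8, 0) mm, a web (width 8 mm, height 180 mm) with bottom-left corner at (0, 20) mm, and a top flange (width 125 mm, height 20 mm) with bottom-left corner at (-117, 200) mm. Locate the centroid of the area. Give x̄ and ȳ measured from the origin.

bottom flange: A = 105 × 20 = 2100.00, centroid at (60.50, 10.00).
web: A = 8 × 180 = 1440.00, centroid at (4.00, 110.00).
top flange: A = 125 × 20 = 2500.00, centroid at (-54.50, 210.00).
ΣA = 6040.00 mm², ΣAx̄ = -3440.00 mm³, ΣAȳ = 704400.00 mm³.
x̄ = -3440.00/6040.00 = -0.57 mm; ȳ = 704400.00/6040.00 = 116.62 mm.

x̄ = -0.57 mm, ȳ = 116.62 mm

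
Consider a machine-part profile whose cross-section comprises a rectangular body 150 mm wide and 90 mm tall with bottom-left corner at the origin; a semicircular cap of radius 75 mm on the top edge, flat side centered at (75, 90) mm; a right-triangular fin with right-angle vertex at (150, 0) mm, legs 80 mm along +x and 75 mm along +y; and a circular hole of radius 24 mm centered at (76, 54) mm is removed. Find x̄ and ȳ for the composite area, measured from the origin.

x̄ = 87.89 mm, ȳ = 70.61 mm

rectangular body: A = 150 × 90 = 13500.00, centroid at (75.00, 45.00).
semicircular top: A = ½π·75² = 8835.73, centroid at (75.00, 121.83).
triangular fin: A = ½·80·75 = 3000.00, centroid at (176.67, 25.00).
hole: A = −π·24² = -1809.56, centroid at (76.00, 54.00).
ΣA = 23526.17 mm²
ΣAx̄ = (13500.00)(75.00) + (8835.73)(75.00) + (3000.00)(176.67) + (-1809.56)(76.00) = 2067653.34 mm³
ΣAȳ = (13500.00)(45.00) + (8835.73)(121.83) + (3000.00)(25.00) + (-1809.56)(54.00) = 1661249.54 mm³
x̄ = 2067653.34 / 23526.17 = 87.89 mm
ȳ = 1661249.54 / 23526.17 = 70.61 mm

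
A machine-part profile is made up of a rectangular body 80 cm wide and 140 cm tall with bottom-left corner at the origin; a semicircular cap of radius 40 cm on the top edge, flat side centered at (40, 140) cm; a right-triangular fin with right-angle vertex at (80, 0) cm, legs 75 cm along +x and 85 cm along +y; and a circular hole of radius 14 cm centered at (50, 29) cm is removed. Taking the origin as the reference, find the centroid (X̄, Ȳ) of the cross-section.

rectangular body: A = 80 × 140 = 11200.00, centroid at (40.00, 70.00).
semicircular top: A = ½π·40² = 2513.27, centroid at (40.00, 156.98).
triangular fin: A = ½·75·85 = 3187.50, centroid at (105.00, 28.33).
hole: A = −π·14² = -615.75, centroid at (50.00, 29.00).
ΣA = 16285.02 cm², ΣAX̄ = 852430.86 cm³, ΣAȲ = 1250980.73 cm³.
X̄ = 852430.86/16285.02 = 52.34 cm; Ȳ = 1250980.73/16285.02 = 76.82 cm.

X̄ = 52.34 cm, Ȳ = 76.82 cm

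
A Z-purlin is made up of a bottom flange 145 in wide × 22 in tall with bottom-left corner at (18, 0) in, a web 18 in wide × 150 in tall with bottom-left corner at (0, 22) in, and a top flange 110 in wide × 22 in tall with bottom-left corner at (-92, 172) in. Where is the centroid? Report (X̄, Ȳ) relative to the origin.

bottom flange: A = 145 × 22 = 3190.00, centroid at (90.50, 11.00).
web: A = 18 × 150 = 2700.00, centroid at (9.00, 97.00).
top flange: A = 110 × 22 = 2420.00, centroid at (-37.00, 183.00).
ΣA = 8310.00 in², ΣAX̄ = 223455.00 in³, ΣAȲ = 739850.00 in³.
X̄ = 223455.00/8310.00 = 26.89 in; Ȳ = 739850.00/8310.00 = 89.03 in.

X̄ = 26.89 in, Ȳ = 89.03 in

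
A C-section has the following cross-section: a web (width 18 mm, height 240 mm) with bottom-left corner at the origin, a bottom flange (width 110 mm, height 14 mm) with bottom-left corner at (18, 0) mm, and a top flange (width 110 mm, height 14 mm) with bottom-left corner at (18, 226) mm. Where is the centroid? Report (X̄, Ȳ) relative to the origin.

X̄ = 35.64 mm, Ȳ = 120.00 mm

Part | A | x̄ᵢ | ȳᵢ | A·x̄ᵢ | A·ȳᵢ
web | 4320.00 | 9.00 | 120.00 | 38880.00 | 518400.00
bottom flange | 1540.00 | 73.00 | 7.00 | 112420.00 | 10780.00
top flange | 1540.00 | 73.00 | 233.00 | 112420.00 | 358820.00
Σ | 7400.00 |  |  | 263720.00 | 888000.00
X̄ = 263720.00 / 7400.00 = 35.64 mm
Ȳ = 888000.00 / 7400.00 = 120.00 mm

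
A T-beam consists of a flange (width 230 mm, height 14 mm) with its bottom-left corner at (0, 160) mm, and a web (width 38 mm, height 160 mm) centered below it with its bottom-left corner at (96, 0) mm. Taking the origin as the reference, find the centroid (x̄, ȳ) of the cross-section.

x̄ = 115.00 mm, ȳ = 110.12 mm

Part | A | x̄ᵢ | ȳᵢ | A·x̄ᵢ | A·ȳᵢ
web | 6080.00 | 115.00 | 80.00 | 699200.00 | 486400.00
flange | 3220.00 | 115.00 | 167.00 | 370300.00 | 537740.00
Σ | 9300.00 |  |  | 1069500.00 | 1024140.00
x̄ = 1069500.00 / 9300.00 = 115.00 mm
ȳ = 1024140.00 / 9300.00 = 110.12 mm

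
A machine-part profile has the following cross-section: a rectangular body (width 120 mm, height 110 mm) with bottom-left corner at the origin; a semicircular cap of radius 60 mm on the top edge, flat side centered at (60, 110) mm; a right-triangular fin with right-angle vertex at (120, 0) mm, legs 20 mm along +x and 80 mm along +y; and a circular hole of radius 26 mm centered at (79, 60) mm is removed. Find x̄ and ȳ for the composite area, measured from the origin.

x̄ = 60.74 mm, ȳ = 79.06 mm

rectangular body: A = 120 × 110 = 13200.00, centroid at (60.00, 55.00).
semicircular top: A = ½π·60² = 5654.87, centroid at (60.00, 135.46).
triangular fin: A = ½·20·80 = 800.00, centroid at (126.67, 26.67).
hole: A = −π·26² = -2123.72, centroid at (79.00, 60.00).
ΣA = 17531.15 mm²
ΣAx̄ = (13200.00)(60.00) + (5654.87)(60.00) + (800.00)(126.67) + (-2123.72)(79.00) = 1064851.73 mm³
ΣAȳ = (13200.00)(55.00) + (5654.87)(135.46) + (800.00)(26.67) + (-2123.72)(60.00) = 1385945.68 mm³
x̄ = 1064851.73 / 17531.15 = 60.74 mm
ȳ = 1385945.68 / 17531.15 = 79.06 mm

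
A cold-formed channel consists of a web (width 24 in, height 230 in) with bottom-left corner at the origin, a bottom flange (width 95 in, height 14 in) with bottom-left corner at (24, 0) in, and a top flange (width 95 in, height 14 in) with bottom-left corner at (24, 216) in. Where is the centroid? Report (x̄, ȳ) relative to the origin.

web: A = 24 × 230 = 5520.00, centroid at (12.00, 115.00).
bottom flange: A = 95 × 14 = 1330.00, centroid at (71.50, 7.00).
top flange: A = 95 × 14 = 1330.00, centroid at (71.50, 223.00).
ΣA = 8180.00 in², ΣAx̄ = 256430.00 in³, ΣAȳ = 940700.00 in³.
x̄ = 256430.00/8180.00 = 31.35 in; ȳ = 940700.00/8180.00 = 115.00 in.

x̄ = 31.35 in, ȳ = 115.00 in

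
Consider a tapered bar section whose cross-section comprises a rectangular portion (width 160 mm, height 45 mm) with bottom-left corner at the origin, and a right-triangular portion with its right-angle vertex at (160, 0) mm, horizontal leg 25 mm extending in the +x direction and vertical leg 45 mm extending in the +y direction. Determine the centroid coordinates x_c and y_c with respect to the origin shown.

rectangular portion: A = 160 × 45 = 7200.00, centroid at (80.00, 22.50).
triangular portion: A = ½·25·45 = 562.50, centroid at (168.33, 15.00).
ΣA = 7762.50 mm²
ΣAx_c = (7200.00)(80.00) + (562.50)(168.33) = 670687.50 mm³
ΣAy_c = (7200.00)(22.50) + (562.50)(15.00) = 170437.50 mm³
x_c = 670687.50 / 7762.50 = 86.40 mm
y_c = 170437.50 / 7762.50 = 21.96 mm

x_c = 86.40 mm, y_c = 21.96 mm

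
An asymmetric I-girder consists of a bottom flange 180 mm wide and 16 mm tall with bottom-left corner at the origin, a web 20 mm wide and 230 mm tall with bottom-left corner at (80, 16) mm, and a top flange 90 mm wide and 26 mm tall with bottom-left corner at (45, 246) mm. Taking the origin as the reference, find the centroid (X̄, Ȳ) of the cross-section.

Part | A | x̄ᵢ | ȳᵢ | A·x̄ᵢ | A·ȳᵢ
bottom flange | 2880.00 | 90.00 | 8.00 | 259200.00 | 23040.00
web | 4600.00 | 90.00 | 131.00 | 414000.00 | 602600.00
top flange | 2340.00 | 90.00 | 259.00 | 210600.00 | 606060.00
Σ | 9820.00 |  |  | 883800.00 | 1231700.00
X̄ = 883800.00 / 9820.00 = 90.00 mm
Ȳ = 1231700.00 / 9820.00 = 125.43 mm

X̄ = 90.00 mm, Ȳ = 125.43 mm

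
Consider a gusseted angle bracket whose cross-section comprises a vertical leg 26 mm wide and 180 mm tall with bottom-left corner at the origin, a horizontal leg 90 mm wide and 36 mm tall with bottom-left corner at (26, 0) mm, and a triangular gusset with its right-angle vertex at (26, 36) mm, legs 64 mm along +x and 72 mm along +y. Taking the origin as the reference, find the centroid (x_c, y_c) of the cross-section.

vertical leg: A = 26 × 180 = 4680.00, centroid at (13.00, 90.00).
horizontal leg: A = 90 × 36 = 3240.00, centroid at (71.00, 18.00).
gusset: A = ½·64·72 = 2304.00, centroid at (47.33, 60.00).
ΣA = 10224.00 mm², ΣAx_c = 399936.00 mm³, ΣAy_c = 617760.00 mm³.
x_c = 399936.00/10224.00 = 39.12 mm; y_c = 617760.00/10224.00 = 60.42 mm.

x_c = 39.12 mm, y_c = 60.42 mm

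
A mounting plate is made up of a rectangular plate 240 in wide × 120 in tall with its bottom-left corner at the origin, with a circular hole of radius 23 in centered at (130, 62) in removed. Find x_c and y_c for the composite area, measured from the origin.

plate: A = 240 × 120 = 28800.00, centroid at (120.00, 60.00).
hole: A = −π·23² = -1661.90, centroid at (130.00, 62.00).
ΣA = 27138.10 in²
ΣAx_c = (28800.00)(120.00) + (-1661.90)(130.00) = 3239952.67 in³
ΣAy_c = (28800.00)(60.00) + (-1661.90)(62.00) = 1624962.04 in³
x_c = 3239952.67 / 27138.10 = 119.39 in
y_c = 1624962.04 / 27138.10 = 59.88 in

x_c = 119.39 in, y_c = 59.88 in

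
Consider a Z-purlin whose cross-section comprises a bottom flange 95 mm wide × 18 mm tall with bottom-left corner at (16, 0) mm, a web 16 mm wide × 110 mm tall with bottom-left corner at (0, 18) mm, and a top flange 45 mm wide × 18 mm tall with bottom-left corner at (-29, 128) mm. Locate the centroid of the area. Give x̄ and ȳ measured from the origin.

Part | A | x̄ᵢ | ȳᵢ | A·x̄ᵢ | A·ȳᵢ
bottom flange | 1710.00 | 63.50 | 9.00 | 108585.00 | 15390.00
web | 1760.00 | 8.00 | 73.00 | 14080.00 | 128480.00
top flange | 810.00 | -6.50 | 137.00 | -5265.00 | 110970.00
Σ | 4280.00 |  |  | 117400.00 | 254840.00
x̄ = 117400.00 / 4280.00 = 27.43 mm
ȳ = 254840.00 / 4280.00 = 59.54 mm

x̄ = 27.43 mm, ȳ = 59.54 mm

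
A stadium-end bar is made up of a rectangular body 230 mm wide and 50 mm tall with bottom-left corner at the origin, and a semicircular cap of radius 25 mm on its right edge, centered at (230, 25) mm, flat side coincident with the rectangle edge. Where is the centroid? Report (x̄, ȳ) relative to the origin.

rectangular body: A = 230 × 50 = 11500.00, centroid at (115.00, 25.00).
semicircular end: A = ½π·25² = 981.75, centroid at (240.61, 25.00).
ΣA = 12481.75 mm²
ΣAx̄ = (11500.00)(115.00) + (981.75)(240.61) = 1558718.64 mm³
ΣAȳ = (11500.00)(25.00) + (981.75)(25.00) = 312043.69 mm³
x̄ = 1558718.64 / 12481.75 = 124.88 mm
ȳ = 312043.69 / 12481.75 = 25.00 mm

x̄ = 124.88 mm, ȳ = 25.00 mm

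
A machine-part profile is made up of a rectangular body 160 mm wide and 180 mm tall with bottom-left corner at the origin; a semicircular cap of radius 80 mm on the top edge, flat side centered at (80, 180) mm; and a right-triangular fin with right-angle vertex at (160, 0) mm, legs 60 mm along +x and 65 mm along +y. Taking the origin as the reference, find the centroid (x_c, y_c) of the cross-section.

x_c = 84.78 mm, y_c = 117.27 mm

Part | A | x̄ᵢ | ȳᵢ | A·x̄ᵢ | A·ȳᵢ
rectangular body | 28800.00 | 80.00 | 90.00 | 2304000.00 | 2592000.00
semicircular top | 10053.10 | 80.00 | 213.95 | 804247.72 | 2150890.70
triangular fin | 1950.00 | 180.00 | 21.67 | 351000.00 | 42250.00
Σ | 40803.10 |  |  | 3459247.72 | 4785140.70
x_c = 3459247.72 / 40803.10 = 84.78 mm
y_c = 4785140.70 / 40803.10 = 117.27 mm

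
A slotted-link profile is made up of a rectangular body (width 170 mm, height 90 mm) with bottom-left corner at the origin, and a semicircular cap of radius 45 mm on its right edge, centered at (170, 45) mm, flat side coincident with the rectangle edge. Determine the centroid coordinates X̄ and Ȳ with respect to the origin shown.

X̄ = 102.92 mm, Ȳ = 45.00 mm

Part | A | x̄ᵢ | ȳᵢ | A·x̄ᵢ | A·ȳᵢ
rectangular body | 15300.00 | 85.00 | 45.00 | 1300500.00 | 688500.00
semicircular end | 3180.86 | 189.10 | 45.00 | 601496.64 | 143138.82
Σ | 18480.86 |  |  | 1901996.64 | 831638.82
X̄ = 1901996.64 / 18480.86 = 102.92 mm
Ȳ = 831638.82 / 18480.86 = 45.00 mm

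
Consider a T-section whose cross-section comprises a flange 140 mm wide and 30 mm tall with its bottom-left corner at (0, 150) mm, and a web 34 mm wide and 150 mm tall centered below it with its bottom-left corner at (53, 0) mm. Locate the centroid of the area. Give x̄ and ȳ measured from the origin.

x̄ = 70.00 mm, ȳ = 115.65 mm

web: A = 34 × 150 = 5100.00, centroid at (70.00, 75.00).
flange: A = 140 × 30 = 4200.00, centroid at (70.00, 165.00).
ΣA = 9300.00 mm²
ΣAx̄ = (5100.00)(70.00) + (4200.00)(70.00) = 651000.00 mm³
ΣAȳ = (5100.00)(75.00) + (4200.00)(165.00) = 1075500.00 mm³
x̄ = 651000.00 / 9300.00 = 70.00 mm
ȳ = 1075500.00 / 9300.00 = 115.65 mm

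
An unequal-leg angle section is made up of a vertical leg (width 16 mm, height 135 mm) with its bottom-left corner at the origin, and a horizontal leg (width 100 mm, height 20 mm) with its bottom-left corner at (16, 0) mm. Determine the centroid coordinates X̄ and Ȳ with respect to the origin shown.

X̄ = 35.88 mm, Ȳ = 39.86 mm

vertical leg: A = 16 × 135 = 2160.00, centroid at (8.00, 67.50).
horizontal leg: A = 100 × 20 = 2000.00, centroid at (66.00, 10.00).
ΣA = 4160.00 mm², ΣAX̄ = 149280.00 mm³, ΣAȲ = 165800.00 mm³.
X̄ = 149280.00/4160.00 = 35.88 mm; Ȳ = 165800.00/4160.00 = 39.86 mm.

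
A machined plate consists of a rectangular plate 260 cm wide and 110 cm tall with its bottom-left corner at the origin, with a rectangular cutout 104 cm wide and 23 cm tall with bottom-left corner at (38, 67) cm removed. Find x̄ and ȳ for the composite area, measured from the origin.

x̄ = 133.65 cm, ȳ = 52.86 cm

plate: A = 260 × 110 = 28600.00, centroid at (130.00, 55.00).
hole: A = −(104 × 23) = -2392.00, centroid at (90.00, 78.50).
ΣA = 26208.00 cm²
ΣAx̄ = (28600.00)(130.00) + (-2392.00)(90.00) = 3502720.00 cm³
ΣAȳ = (28600.00)(55.00) + (-2392.00)(78.50) = 1385228.00 cm³
x̄ = 3502720.00 / 26208.00 = 133.65 cm
ȳ = 1385228.00 / 26208.00 = 52.86 cm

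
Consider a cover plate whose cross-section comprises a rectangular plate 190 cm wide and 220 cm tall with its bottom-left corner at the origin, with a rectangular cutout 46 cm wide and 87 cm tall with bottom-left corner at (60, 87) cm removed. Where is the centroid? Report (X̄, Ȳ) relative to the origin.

X̄ = 96.27 cm, Ȳ = 107.83 cm

Part | A | x̄ᵢ | ȳᵢ | A·x̄ᵢ | A·ȳᵢ
plate | 41800.00 | 95.00 | 110.00 | 3971000.00 | 4598000.00
hole | -4002.00 | 83.00 | 130.50 | -332166.00 | -522261.00
Σ | 37798.00 |  |  | 3638834.00 | 4075739.00
X̄ = 3638834.00 / 37798.00 = 96.27 cm
Ȳ = 4075739.00 / 37798.00 = 107.83 cm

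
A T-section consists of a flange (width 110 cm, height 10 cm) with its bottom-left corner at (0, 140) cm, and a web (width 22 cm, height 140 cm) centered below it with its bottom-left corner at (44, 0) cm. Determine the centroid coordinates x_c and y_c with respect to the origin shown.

x_c = 55.00 cm, y_c = 89.74 cm

web: A = 22 × 140 = 3080.00, centroid at (55.00, 70.00).
flange: A = 110 × 10 = 1100.00, centroid at (55.00, 145.00).
ΣA = 4180.00 cm²
ΣAx_c = (3080.00)(55.00) + (1100.00)(55.00) = 229900.00 cm³
ΣAy_c = (3080.00)(70.00) + (1100.00)(145.00) = 375100.00 cm³
x_c = 229900.00 / 4180.00 = 55.00 cm
y_c = 375100.00 / 4180.00 = 89.74 cm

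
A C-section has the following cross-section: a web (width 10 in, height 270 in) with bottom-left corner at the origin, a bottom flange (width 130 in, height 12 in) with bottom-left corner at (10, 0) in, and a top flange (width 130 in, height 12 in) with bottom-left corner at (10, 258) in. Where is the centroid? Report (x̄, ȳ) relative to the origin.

x̄ = 42.53 in, ȳ = 135.00 in

web: A = 10 × 270 = 2700.00, centroid at (5.00, 135.00).
bottom flange: A = 130 × 12 = 1560.00, centroid at (75.00, 6.00).
top flange: A = 130 × 12 = 1560.00, centroid at (75.00, 264.00).
ΣA = 5820.00 in², ΣAx̄ = 247500.00 in³, ΣAȳ = 785700.00 in³.
x̄ = 247500.00/5820.00 = 42.53 in; ȳ = 785700.00/5820.00 = 135.00 in.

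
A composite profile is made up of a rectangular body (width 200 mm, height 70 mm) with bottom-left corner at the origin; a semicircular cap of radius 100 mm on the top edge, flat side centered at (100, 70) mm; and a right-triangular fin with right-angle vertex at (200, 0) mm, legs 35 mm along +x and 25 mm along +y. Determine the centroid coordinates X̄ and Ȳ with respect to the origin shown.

Part | A | x̄ᵢ | ȳᵢ | A·x̄ᵢ | A·ȳᵢ
rectangular body | 14000.00 | 100.00 | 35.00 | 1400000.00 | 490000.00
semicircular top | 15707.96 | 100.00 | 112.44 | 1570796.33 | 1766224.10
triangular fin | 437.50 | 211.67 | 8.33 | 92604.17 | 3645.83
Σ | 30145.46 |  |  | 3063400.49 | 2259869.93
X̄ = 3063400.49 / 30145.46 = 101.62 mm
Ȳ = 2259869.93 / 30145.46 = 74.97 mm

X̄ = 101.62 mm, Ȳ = 74.97 mm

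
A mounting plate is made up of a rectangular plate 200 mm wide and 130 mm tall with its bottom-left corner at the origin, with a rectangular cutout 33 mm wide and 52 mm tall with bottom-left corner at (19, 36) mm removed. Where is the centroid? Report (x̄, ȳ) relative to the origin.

Part | A | x̄ᵢ | ȳᵢ | A·x̄ᵢ | A·ȳᵢ
plate | 26000.00 | 100.00 | 65.00 | 2600000.00 | 1690000.00
hole | -1716.00 | 35.50 | 62.00 | -60918.00 | -106392.00
Σ | 24284.00 |  |  | 2539082.00 | 1583608.00
x̄ = 2539082.00 / 24284.00 = 104.56 mm
ȳ = 1583608.00 / 24284.00 = 65.21 mm

x̄ = 104.56 mm, ȳ = 65.21 mm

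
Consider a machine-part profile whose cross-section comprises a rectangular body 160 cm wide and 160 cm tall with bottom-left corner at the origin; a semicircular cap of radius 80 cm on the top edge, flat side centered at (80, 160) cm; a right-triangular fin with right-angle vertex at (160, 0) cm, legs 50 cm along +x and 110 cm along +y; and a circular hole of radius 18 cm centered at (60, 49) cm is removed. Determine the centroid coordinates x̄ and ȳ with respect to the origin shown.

x̄ = 87.66 cm, ȳ = 108.30 cm

rectangular body: A = 160 × 160 = 25600.00, centroid at (80.00, 80.00).
semicircular top: A = ½π·80² = 10053.10, centroid at (80.00, 193.95).
triangular fin: A = ½·50·110 = 2750.00, centroid at (176.67, 36.67).
hole: A = −π·18² = -1017.88, centroid at (60.00, 49.00).
ΣA = 37385.22 cm²
ΣAx̄ = (25600.00)(80.00) + (10053.10)(80.00) + (2750.00)(176.67) + (-1017.88)(60.00) = 3277008.49 cm³
ΣAȳ = (25600.00)(80.00) + (10053.10)(193.95) + (2750.00)(36.67) + (-1017.88)(49.00) = 4048786.18 cm³
x̄ = 3277008.49 / 37385.22 = 87.66 cm
ȳ = 4048786.18 / 37385.22 = 108.30 cm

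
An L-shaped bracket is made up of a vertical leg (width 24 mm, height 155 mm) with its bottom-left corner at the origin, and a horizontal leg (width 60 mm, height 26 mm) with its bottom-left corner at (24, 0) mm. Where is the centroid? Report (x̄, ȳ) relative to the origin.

x̄ = 24.41 mm, ȳ = 58.44 mm

vertical leg: A = 24 × 155 = 3720.00, centroid at (12.00, 77.50).
horizontal leg: A = 60 × 26 = 1560.00, centroid at (54.00, 13.00).
ΣA = 5280.00 mm², ΣAx̄ = 128880.00 mm³, ΣAȳ = 308580.00 mm³.
x̄ = 128880.00/5280.00 = 24.41 mm; ȳ = 308580.00/5280.00 = 58.44 mm.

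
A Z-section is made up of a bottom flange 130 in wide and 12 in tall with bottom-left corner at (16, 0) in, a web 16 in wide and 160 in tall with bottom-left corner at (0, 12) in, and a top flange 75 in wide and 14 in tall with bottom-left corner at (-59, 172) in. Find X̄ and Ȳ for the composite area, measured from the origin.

X̄ = 24.04 in, Ȳ = 83.72 in

Part | A | x̄ᵢ | ȳᵢ | A·x̄ᵢ | A·ȳᵢ
bottom flange | 1560.00 | 81.00 | 6.00 | 126360.00 | 9360.00
web | 2560.00 | 8.00 | 92.00 | 20480.00 | 235520.00
top flange | 1050.00 | -21.50 | 179.00 | -22575.00 | 187950.00
Σ | 5170.00 |  |  | 124265.00 | 432830.00
X̄ = 124265.00 / 5170.00 = 24.04 in
Ȳ = 432830.00 / 5170.00 = 83.72 in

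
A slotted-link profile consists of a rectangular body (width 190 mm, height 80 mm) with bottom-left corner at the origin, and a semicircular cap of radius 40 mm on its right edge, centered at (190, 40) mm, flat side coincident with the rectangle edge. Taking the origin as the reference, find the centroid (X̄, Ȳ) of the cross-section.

X̄ = 110.89 mm, Ȳ = 40.00 mm

rectangular body: A = 190 × 80 = 15200.00, centroid at (95.00, 40.00).
semicircular end: A = ½π·40² = 2513.27, centroid at (206.98, 40.00).
ΣA = 17713.27 mm², ΣAX̄ = 1964188.75 mm³, ΣAȲ = 708530.96 mm³.
X̄ = 1964188.75/17713.27 = 110.89 mm; Ȳ = 708530.96/17713.27 = 40.00 mm.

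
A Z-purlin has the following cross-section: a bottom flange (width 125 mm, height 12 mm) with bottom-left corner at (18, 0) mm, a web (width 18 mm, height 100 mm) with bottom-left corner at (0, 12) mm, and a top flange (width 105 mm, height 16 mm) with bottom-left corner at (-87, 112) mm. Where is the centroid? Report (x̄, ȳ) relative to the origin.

Part | A | x̄ᵢ | ȳᵢ | A·x̄ᵢ | A·ȳᵢ
bottom flange | 1500.00 | 80.50 | 6.00 | 120750.00 | 9000.00
web | 1800.00 | 9.00 | 62.00 | 16200.00 | 111600.00
top flange | 1680.00 | -34.50 | 120.00 | -57960.00 | 201600.00
Σ | 4980.00 |  |  | 78990.00 | 322200.00
x̄ = 78990.00 / 4980.00 = 15.86 mm
ȳ = 322200.00 / 4980.00 = 64.70 mm

x̄ = 15.86 mm, ȳ = 64.70 mm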